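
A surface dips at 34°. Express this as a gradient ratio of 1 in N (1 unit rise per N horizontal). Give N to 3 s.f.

1 : N means tan θ = 1/N, so N = 1/tan 34° = 1/0.6745

1 in 1.48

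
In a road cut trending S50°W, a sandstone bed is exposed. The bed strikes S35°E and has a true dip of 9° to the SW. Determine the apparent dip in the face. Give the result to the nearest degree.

The strike is S35°E and the section trends S50°W; the acute angle between them is β = 85°.
tan(apparent dip) = tan 9° · sin 85° = 0.1578
apparent dip = arctan 0.1578 = 8.97°

9°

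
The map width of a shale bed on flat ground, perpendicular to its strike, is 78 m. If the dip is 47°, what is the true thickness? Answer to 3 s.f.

57.0 m

True thickness t = w · sin(dip) = 78 × sin 47°
t = 78 × 0.7314 = 57.046 m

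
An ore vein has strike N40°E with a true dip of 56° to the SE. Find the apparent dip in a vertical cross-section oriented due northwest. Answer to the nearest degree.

Angle between strike (N40°E) and section (due northwest): β = 85°.
tan(apparent dip) = tan 56° · sin 85° = 1.4769
α = arctan(1.4769) = 55.90°

56°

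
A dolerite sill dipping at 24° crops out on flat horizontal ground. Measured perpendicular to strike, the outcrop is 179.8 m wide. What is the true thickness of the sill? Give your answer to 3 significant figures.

True thickness t = w · sin(dip) = 179.8 × sin 24°
t = 179.8 × 0.4067 = 73.131 m

73.1 m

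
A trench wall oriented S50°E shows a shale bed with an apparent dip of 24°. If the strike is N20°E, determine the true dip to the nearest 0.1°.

β = acute angle between strike N20°E and section S50°E = 70°.
tan(true dip) = tan 24° / sin 70° = 0.4738
δ = arctan(0.4738) = 25.35°

25.4°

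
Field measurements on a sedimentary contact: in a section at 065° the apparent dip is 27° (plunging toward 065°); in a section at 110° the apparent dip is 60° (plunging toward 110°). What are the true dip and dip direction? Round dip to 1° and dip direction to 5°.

true dip 64°, dip direction 140°

Represent each trace as a vector plunging at its apparent dip toward its trend (east-north-up frame): v₁ = (0.808, 0.377, -0.454), v₂ = (0.470, -0.171, -0.866).
Cross product v₁ × v₂ gives the pole to the plane: n ∝ (0.404, -0.486, 0.315).
Dip δ = arctan(|n_h|/n_z) = arctan(0.632/0.315) = 63.5°.
Dip direction = azimuth of (n_x, n_y) = atan2(0.404, -0.486) = 140°.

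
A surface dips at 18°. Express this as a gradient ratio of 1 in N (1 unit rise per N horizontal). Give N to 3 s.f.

1 in 3.08

1 : N means tan θ = 1/N, so N = 1/tan 18° = 1/0.3249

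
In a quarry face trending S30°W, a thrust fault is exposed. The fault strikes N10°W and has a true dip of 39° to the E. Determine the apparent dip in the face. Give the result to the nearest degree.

27°

The strike is N10°W and the section trends S30°W; the acute angle between them is β = 40°.
tan α = tan 39° × sin 40° = 0.8098 × 0.6428 = 0.5205
α = arctan(0.5205) = 27.50°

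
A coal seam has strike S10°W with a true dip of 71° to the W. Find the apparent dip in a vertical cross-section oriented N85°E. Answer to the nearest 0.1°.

Angle between strike (S10°W) and section (N85°E): β = 75°.
tan α = tan 71° × sin 75° = 2.9042 × 0.9659 = 2.8053
α = arctan(2.8053) = 70.38°

70.4°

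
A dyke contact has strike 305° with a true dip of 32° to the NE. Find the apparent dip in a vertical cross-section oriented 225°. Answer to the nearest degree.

The section lies 80° from the strike.
tan α = tan 32° × sin 80° = 0.6249 × 0.9848 = 0.6154
α = arctan(0.6154) = 31.61°

32°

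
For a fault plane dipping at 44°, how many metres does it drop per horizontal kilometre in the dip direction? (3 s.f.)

966 m

drop per km = 1000 × tan 44° = 1000 × 0.9657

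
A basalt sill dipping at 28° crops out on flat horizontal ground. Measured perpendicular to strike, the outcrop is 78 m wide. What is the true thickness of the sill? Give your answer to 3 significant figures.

True thickness t = w · sin(dip) = 78 × sin 28°
t = 78 × 0.4695 = 36.619 m

36.6 m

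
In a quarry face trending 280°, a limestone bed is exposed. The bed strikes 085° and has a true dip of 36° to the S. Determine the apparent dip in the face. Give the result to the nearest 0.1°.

10.6°

Angle between strike (085°) and section (280°): β = 15°.
tan α = tan 36° × sin 15° = 0.7265 × 0.2588 = 0.1880
apparent dip = arctan 0.1880 = 10.65°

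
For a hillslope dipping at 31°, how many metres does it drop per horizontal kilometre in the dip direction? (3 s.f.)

601 m

drop per km = 1000 × tan 31° = 1000 × 0.6009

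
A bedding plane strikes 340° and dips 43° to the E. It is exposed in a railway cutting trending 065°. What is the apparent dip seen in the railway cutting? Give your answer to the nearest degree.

Angle between strike (340°) and section (065°): β = 85°.
tan α = tan 43° × sin 85° = 0.9325 × 0.9962 = 0.9290
α = arctan(0.9290) = 42.89°

43°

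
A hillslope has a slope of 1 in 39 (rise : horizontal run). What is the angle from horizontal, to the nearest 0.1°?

1.5°

tan θ = 1/39 = 0.0256
θ = arctan(0.0256) = 1.47°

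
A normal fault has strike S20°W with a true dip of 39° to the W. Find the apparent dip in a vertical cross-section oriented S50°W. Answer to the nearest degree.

22°

The section lies 30° from the strike.
tan α = tan 39° × sin 30° = 0.8098 × 0.5000 = 0.4049
α = arctan(0.4049) = 22.04°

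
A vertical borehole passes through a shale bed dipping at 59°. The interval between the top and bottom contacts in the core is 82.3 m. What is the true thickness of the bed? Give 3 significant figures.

True thickness t = h · cos(dip) = 82.3 × cos 59°
t = 82.3 × 0.5150 = 42.388 m

42.4 m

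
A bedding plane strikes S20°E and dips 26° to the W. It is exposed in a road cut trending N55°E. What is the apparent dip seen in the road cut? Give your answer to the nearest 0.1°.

25.2°

The section lies 75° from the strike.
tan(apparent dip) = tan 26° · sin 75° = 0.4711
apparent dip = arctan 0.4711 = 25.23°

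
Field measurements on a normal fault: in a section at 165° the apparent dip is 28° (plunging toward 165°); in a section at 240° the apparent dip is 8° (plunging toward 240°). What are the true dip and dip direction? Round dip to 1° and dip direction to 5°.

true dip 28°, dip direction 165°

Each apparent-dip line lies in the plane. As unit vectors (x east, y north, z up), v₁ plunges 28°→165° and v₂ plunges 8°→240°.
Cross product v₁ × v₂ gives the pole to the plane: n ∝ (0.114, -0.434, 0.845).
Dip δ = arctan(|n_h|/n_z) = arctan(0.449/0.845) = 28.0°.
Dip direction = atan2(0.114, -0.434) = 165° (azimuth of n's horizontal projection).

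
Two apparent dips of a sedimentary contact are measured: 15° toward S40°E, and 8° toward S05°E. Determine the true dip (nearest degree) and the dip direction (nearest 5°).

Each apparent-dip line lies in the plane. As unit vectors (x east, y north, z up), v₁ plunges 15°→S40°E and v₂ plunges 8°→S05°E.
Cross product v₁ × v₂ gives the pole to the plane: n ∝ (0.152, -0.064, 0.549).
Dip δ = arctan(|n_h|/n_z) = arctan(0.165/0.549) = 16.8°.
The horizontal component of n points toward azimuth atan2(n_x, n_y) = 113°, the dip direction.

true dip 17°, dip direction 115°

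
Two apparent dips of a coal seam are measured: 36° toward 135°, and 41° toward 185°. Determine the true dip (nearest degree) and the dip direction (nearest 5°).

Each apparent-dip line lies in the plane. As unit vectors (x east, y north, z up), v₁ plunges 36°→135° and v₂ plunges 41°→185°.
Cross product v₁ × v₂ gives the pole to the plane: n ∝ (0.067, -0.414, 0.468).
tan δ = √(n_x²+n_y²)/n_z = 0.419/0.468, so δ = 41.9°.
Dip direction = atan2(0.067, -0.414) = 171° (azimuth of n's horizontal projection).

true dip 42°, dip direction 170°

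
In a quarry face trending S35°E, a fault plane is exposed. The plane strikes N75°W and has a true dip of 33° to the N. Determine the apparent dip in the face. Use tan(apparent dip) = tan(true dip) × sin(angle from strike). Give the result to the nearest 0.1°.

The section lies 40° from the strike.
tan(apparent dip) = tan 33° · sin 40° = 0.4174
apparent dip = arctan 0.4174 = 22.66°

22.7°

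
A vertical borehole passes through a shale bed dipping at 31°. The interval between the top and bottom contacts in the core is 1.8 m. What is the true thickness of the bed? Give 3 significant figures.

True thickness t = h · cos(dip) = 1.8 × cos 31°
t = 1.8 × 0.8572 = 1.543 m

1.54 m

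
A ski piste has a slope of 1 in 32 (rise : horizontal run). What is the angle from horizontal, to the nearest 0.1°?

tan θ = 1/32 = 0.0312
θ = arctan(0.0312) = 1.79°

1.8°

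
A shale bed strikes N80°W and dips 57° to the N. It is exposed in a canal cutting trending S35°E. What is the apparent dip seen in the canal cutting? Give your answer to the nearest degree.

Angle between strike (N80°W) and section (S35°E): β = 45°.
tan(apparent dip) = tan 57° · sin 45° = 1.0888
α = arctan(1.0888) = 47.44°

47°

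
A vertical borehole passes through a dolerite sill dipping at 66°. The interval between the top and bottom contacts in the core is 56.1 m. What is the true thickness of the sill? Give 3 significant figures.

True thickness t = h · cos(dip) = 56.1 × cos 66°
t = 56.1 × 0.4067 = 22.818 m

22.8 m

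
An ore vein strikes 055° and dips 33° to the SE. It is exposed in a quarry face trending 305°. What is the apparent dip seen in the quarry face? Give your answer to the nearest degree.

The strike is 055° and the section trends 305°; the acute angle between them is β = 70°.
tan α = tan 33° × sin 70° = 0.6494 × 0.9397 = 0.6102
α = arctan(0.6102) = 31.39°

31°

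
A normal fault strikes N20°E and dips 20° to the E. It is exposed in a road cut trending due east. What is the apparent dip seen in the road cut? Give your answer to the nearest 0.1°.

18.9°

Angle between strike (N20°E) and section (due east): β = 70°.
tan α = tan 20° × sin 70° = 0.3640 × 0.9397 = 0.3420
apparent dip = arctan 0.3420 = 18.88°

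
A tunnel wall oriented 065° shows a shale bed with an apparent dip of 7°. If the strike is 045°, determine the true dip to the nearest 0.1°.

The section is 20° from the strike.
tan(true dip) = tan 7° / sin 20° = 0.3590
true dip = arctan 0.3590 = 19.75°

19.7°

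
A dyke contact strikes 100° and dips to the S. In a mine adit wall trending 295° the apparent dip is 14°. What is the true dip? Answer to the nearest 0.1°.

43.9°

β = acute angle between strike 100° and section 295° = 15°.
tan δ = tan α / sin β = tan 14° / sin 15° = 0.2493 / 0.2588 = 0.9633
δ = arctan(0.9633) = 43.93°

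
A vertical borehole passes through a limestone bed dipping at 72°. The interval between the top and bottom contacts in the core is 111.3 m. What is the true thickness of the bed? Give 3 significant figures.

34.4 m

True thickness t = h · cos(dip) = 111.3 × cos 72°
t = 111.3 × 0.3090 = 34.394 m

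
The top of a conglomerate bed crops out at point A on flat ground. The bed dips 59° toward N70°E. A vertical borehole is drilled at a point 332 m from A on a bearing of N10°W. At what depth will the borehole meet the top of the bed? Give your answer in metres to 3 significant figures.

The hole lies 80° from the dip direction, so the down-dip offset is 332 × cos 80° = 57.65 m.
Depth = down-dip offset × tan(dip) = 57.65 × tan 59° = 57.65 × 1.6643
Depth = 95.95 m

95.9 m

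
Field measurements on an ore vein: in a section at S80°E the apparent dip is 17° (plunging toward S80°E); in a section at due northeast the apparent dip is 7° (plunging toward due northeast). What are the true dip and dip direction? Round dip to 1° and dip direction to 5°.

Represent each trace as a vector plunging at its apparent dip toward its trend (east-north-up frame): v₁ = (0.942, -0.166, -0.292), v₂ = (0.702, 0.702, -0.122).
The plane normal is n = v₁ × v₂ ∝ (0.225, -0.090, 0.778).
Dip δ = arctan(|n_h|/n_z) = arctan(0.243/0.778) = 17.3°.
The horizontal component of n points toward azimuth atan2(n_x, n_y) = 112°, the dip direction.

true dip 17°, dip direction 110°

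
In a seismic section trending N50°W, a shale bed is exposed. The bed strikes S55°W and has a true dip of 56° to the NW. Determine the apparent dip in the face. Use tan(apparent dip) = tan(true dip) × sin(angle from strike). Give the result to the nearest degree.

55°

The strike is S55°W and the section trends N50°W; the acute angle between them is β = 75°.
tan α = tan 56° × sin 75° = 1.4826 × 0.9659 = 1.4320
α = arctan(1.4320) = 55.07°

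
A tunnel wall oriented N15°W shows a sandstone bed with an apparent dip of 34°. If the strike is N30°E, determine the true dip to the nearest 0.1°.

43.6°

The section is 45° from the strike.
tan(true dip) = tan 34° / sin 45° = 0.9539
δ = arctan(0.9539) = 43.65°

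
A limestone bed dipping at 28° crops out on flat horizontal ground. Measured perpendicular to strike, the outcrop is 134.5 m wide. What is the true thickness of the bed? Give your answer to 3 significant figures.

63.1 m

True thickness t = w · sin(dip) = 134.5 × sin 28°
t = 134.5 × 0.4695 = 63.144 m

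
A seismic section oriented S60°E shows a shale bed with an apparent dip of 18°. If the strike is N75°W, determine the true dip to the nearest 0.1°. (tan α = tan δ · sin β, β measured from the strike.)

β = acute angle between strike N75°W and section S60°E = 15°.
tan δ = tan α / sin β = tan 18° / sin 15° = 0.3249 / 0.2588 = 1.2554
δ = arctan(1.2554) = 51.46°

51.5°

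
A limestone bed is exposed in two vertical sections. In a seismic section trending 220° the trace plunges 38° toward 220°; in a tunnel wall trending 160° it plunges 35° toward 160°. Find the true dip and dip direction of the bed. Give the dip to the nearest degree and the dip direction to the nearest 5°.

true dip 41°, dip direction 195°

Each apparent-dip line lies in the plane. As unit vectors (x east, y north, z up), v₁ plunges 38°→220° and v₂ plunges 35°→160°.
The plane normal is n = v₁ × v₂ ∝ (-0.128, -0.463, 0.559).
tan δ = √(n_x²+n_y²)/n_z = 0.480/0.559, so δ = 40.7°.
The horizontal component of n points toward azimuth atan2(n_x, n_y) = 195°, the dip direction.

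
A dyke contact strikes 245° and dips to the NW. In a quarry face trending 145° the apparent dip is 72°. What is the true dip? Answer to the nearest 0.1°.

The section is 80° from the strike.
tan(true dip) = tan 72° / sin 80° = 3.1252
δ = arctan(3.1252) = 72.26°

72.3°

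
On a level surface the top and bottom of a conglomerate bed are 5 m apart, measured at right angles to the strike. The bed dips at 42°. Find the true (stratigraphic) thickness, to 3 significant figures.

True thickness t = w · sin(dip) = 5 × sin 42°
t = 5 × 0.6691 = 3.346 m

3.35 m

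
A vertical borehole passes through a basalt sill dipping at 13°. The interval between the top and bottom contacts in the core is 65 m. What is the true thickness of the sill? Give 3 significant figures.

True thickness t = h · cos(dip) = 65 × cos 13°
t = 65 × 0.9744 = 63.334 m

63.3 m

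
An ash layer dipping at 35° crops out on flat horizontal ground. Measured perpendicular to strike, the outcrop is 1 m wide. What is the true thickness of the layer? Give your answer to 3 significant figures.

True thickness t = w · sin(dip) = 1 × sin 35°
t = 1 × 0.5736 = 0.574 m

0.574 m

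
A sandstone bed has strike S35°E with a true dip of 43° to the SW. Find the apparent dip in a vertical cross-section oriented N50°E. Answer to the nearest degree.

The section lies 85° from the strike.
tan α = tan 43° × sin 85° = 0.9325 × 0.9962 = 0.9290
α = arctan(0.9290) = 42.89°

43°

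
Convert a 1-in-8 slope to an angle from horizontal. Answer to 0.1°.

tan θ = 1/8 = 0.1250
θ = arctan(0.1250) = 7.13°

7.1°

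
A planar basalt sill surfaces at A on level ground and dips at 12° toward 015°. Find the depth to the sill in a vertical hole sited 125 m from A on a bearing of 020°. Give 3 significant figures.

The hole lies 5° from the dip direction, so the down-dip offset is 125 × cos 5° = 124.52 m.
Depth = down-dip offset × tan(dip) = 124.52 × tan 12° = 124.52 × 0.2126
Depth = 26.47 m

26.5 m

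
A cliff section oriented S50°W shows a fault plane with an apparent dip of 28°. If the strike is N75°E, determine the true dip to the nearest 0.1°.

51.5°

β = acute angle between strike N75°E and section S50°W = 25°.
tan δ = tan α / sin β = tan 28° / sin 25° = 0.5317 / 0.4226 = 1.2581
true dip = arctan 1.2581 = 51.52°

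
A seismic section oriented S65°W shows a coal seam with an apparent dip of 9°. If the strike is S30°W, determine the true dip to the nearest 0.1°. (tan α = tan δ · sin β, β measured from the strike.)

15.4°

The section is 35° from the strike.
tan δ = tan α / sin β = tan 9° / sin 35° = 0.1584 / 0.5736 = 0.2761
δ = arctan(0.2761) = 15.44°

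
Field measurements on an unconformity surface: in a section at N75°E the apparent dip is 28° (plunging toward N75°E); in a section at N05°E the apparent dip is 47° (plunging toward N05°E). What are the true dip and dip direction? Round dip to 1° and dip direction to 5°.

true dip 47°, dip direction 015°

Represent each trace as a vector plunging at its apparent dip toward its trend (east-north-up frame): v₁ = (0.853, 0.229, -0.469), v₂ = (0.059, 0.679, -0.731).
Cross product v₁ × v₂ gives the pole to the plane: n ∝ (0.152, 0.596, 0.566).
Dip δ = arctan(|n_h|/n_z) = arctan(0.615/0.566) = 47.4°.
Dip direction = atan2(0.152, 0.596) = 14° (azimuth of n's horizontal projection).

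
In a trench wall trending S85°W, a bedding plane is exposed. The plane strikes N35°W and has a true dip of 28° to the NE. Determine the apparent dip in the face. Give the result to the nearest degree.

25°

The section lies 60° from the strike.
tan α = tan 28° × sin 60° = 0.5317 × 0.8660 = 0.4605
α = arctan(0.4605) = 24.72°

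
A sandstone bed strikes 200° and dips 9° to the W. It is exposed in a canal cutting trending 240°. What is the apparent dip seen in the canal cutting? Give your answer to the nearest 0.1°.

5.8°

The strike is 200° and the section trends 240°; the acute angle between them is β = 40°.
tan α = tan 9° × sin 40° = 0.1584 × 0.6428 = 0.1018
α = arctan(0.1018) = 5.81°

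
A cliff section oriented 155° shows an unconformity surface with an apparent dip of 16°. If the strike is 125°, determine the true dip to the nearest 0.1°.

29.8°

The section is 30° from the strike.
tan(true dip) = tan 16° / sin 30° = 0.5735
δ = arctan(0.5735) = 29.83°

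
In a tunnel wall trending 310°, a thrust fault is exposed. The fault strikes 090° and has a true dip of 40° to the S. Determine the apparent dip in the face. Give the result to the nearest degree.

28°

The section lies 40° from the strike.
tan(apparent dip) = tan 40° · sin 40° = 0.5394
apparent dip = arctan 0.5394 = 28.34°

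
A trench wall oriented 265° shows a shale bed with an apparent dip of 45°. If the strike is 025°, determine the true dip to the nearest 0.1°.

49.1°

The section is 60° from the strike.
tan(true dip) = tan 45° / sin 60° = 1.1547
δ = arctan(1.1547) = 49.11°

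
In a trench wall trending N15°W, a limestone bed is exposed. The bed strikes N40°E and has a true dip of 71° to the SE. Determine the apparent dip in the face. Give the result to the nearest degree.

67°

The section lies 55° from the strike.
tan(apparent dip) = tan 71° · sin 55° = 2.3790
α = arctan(2.3790) = 67.20°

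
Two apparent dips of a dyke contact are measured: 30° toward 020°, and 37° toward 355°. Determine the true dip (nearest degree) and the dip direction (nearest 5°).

true dip 38°, dip direction 335°

Each apparent-dip line lies in the plane. As unit vectors (x east, y north, z up), v₁ plunges 30°→020° and v₂ plunges 37°→355°.
Cross product v₁ × v₂ gives the pole to the plane: n ∝ (-0.092, 0.213, 0.292).
Dip δ = arctan(|n_h|/n_z) = arctan(0.232/0.292) = 38.4°.
Dip direction = atan2(-0.092, 0.213) = 337° (azimuth of n's horizontal projection).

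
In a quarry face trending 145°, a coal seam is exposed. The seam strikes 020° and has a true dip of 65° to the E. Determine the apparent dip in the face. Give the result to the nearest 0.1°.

The strike is 020° and the section trends 145°; the acute angle between them is β = 55°.
tan α = tan 65° × sin 55° = 2.1445 × 0.8192 = 1.7567
α = arctan(1.7567) = 60.35°

60.3°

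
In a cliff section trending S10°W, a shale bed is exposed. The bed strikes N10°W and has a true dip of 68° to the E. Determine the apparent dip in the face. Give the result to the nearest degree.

40°

The strike is N10°W and the section trends S10°W; the acute angle between them is β = 20°.
tan α = tan 68° × sin 20° = 2.4751 × 0.3420 = 0.8465
α = arctan(0.8465) = 40.25°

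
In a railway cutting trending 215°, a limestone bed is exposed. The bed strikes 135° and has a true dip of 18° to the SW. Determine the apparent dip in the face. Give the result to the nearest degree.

18°

The strike is 135° and the section trends 215°; the acute angle between them is β = 80°.
tan(apparent dip) = tan 18° · sin 80° = 0.3200
α = arctan(0.3200) = 17.74°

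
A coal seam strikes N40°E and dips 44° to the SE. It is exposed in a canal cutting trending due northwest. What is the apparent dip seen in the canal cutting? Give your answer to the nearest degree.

The strike is N40°E and the section trends due northwest; the acute angle between them is β = 85°.
tan α = tan 44° × sin 85° = 0.9657 × 0.9962 = 0.9620
apparent dip = arctan 0.9620 = 43.89°

44°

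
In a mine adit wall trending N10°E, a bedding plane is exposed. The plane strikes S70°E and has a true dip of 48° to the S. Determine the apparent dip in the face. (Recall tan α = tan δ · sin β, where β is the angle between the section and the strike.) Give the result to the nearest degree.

The section lies 80° from the strike.
tan α = tan 48° × sin 80° = 1.1106 × 0.9848 = 1.0937
apparent dip = arctan 1.0937 = 47.56°

48°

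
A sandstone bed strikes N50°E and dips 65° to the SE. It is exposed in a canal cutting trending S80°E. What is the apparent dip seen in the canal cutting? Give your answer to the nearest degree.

The strike is N50°E and the section trends S80°E; the acute angle between them is β = 50°.
tan α = tan 65° × sin 50° = 2.1445 × 0.7660 = 1.6428
α = arctan(1.6428) = 58.67°

59°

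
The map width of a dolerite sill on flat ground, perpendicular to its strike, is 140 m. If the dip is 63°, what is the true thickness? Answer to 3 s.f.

125 m

True thickness t = w · sin(dip) = 140 × sin 63°
t = 140 × 0.8910 = 124.741 m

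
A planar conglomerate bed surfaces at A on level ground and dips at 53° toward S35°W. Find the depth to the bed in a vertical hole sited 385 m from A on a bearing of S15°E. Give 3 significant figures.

The hole lies 50° from the dip direction, so the down-dip offset is 385 × cos 50° = 247.47 m.
Depth = down-dip offset × tan(dip) = 247.47 × tan 53° = 247.47 × 1.3270
Depth = 328.41 m

328 m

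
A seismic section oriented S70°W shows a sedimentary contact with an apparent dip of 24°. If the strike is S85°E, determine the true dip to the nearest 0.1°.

The section is 25° from the strike.
tan(true dip) = tan 24° / sin 25° = 1.0535
true dip = arctan 1.0535 = 46.49°

46.5°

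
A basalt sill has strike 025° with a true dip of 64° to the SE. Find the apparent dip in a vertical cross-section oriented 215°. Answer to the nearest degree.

Angle between strike (025°) and section (215°): β = 10°.
tan(apparent dip) = tan 64° · sin 10° = 0.3560
α = arctan(0.3560) = 19.60°

20°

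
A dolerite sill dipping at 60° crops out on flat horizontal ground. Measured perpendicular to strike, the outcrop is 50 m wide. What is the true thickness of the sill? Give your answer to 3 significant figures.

43.3 m

True thickness t = w · sin(dip) = 50 × sin 60°
t = 50 × 0.8660 = 43.301 m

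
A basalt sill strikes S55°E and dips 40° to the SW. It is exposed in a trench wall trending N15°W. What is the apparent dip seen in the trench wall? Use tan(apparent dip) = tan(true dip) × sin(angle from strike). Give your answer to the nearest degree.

The section lies 40° from the strike.
tan α = tan 40° × sin 40° = 0.8391 × 0.6428 = 0.5394
α = arctan(0.5394) = 28.34°

28°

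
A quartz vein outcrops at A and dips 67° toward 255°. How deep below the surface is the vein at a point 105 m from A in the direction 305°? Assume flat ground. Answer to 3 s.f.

159 m

The hole lies 50° from the dip direction, so the down-dip offset is 105 × cos 50° = 67.49 m.
Depth = down-dip offset × tan(dip) = 67.49 × tan 67° = 67.49 × 2.3559
Depth = 159.00 m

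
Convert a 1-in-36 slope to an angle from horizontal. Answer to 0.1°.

1.6°

tan θ = 1/36 = 0.0278
θ = arctan(0.0278) = 1.59°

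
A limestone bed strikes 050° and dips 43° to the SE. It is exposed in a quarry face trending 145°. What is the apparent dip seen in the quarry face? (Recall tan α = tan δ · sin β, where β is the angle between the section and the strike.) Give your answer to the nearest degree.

The strike is 050° and the section trends 145°; the acute angle between them is β = 85°.
tan(apparent dip) = tan 43° · sin 85° = 0.9290
α = arctan(0.9290) = 42.89°

43°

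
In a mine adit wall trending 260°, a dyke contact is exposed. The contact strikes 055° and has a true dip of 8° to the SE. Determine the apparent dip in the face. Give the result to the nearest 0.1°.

3.4°

The section lies 25° from the strike.
tan α = tan 8° × sin 25° = 0.1405 × 0.4226 = 0.0594
apparent dip = arctan 0.0594 = 3.40°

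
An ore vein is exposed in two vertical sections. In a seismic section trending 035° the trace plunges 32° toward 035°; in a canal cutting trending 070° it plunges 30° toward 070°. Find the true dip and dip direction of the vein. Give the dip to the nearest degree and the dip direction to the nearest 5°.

true dip 32°, dip direction 045°

The two traces are lines in the plane: v₁ = (sin 35°·cos 32°, cos 35°·cos 32°, −sin 32°), v₂ = (sin 70°·cos 30°, cos 70°·cos 30°, −sin 30°).
n = v₁ × v₂ = (0.190, 0.188, 0.421) (taken with n_z > 0).
True dip = arccos(n_z / |n|) = arccos(0.8441) = 32.4°.
The horizontal component of n points toward azimuth atan2(n_x, n_y) = 45°, the dip direction.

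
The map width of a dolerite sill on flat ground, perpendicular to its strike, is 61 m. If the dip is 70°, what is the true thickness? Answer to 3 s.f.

57.3 m

True thickness t = w · sin(dip) = 61 × sin 70°
t = 61 × 0.9397 = 57.321 m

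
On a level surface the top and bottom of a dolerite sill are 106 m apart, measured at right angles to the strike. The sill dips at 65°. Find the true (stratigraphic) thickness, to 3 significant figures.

True thickness t = w · sin(dip) = 106 × sin 65°
t = 106 × 0.9063 = 96.069 m

96.1 m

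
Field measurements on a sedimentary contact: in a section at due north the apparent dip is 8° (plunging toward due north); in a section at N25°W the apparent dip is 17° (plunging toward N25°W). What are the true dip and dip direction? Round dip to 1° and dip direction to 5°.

Represent each trace as a vector plunging at its apparent dip toward its trend (east-north-up frame): v₁ = (0.000, 0.990, -0.139), v₂ = (-0.404, 0.867, -0.292).
n = v₁ × v₂ = (-0.169, 0.056, 0.400) (taken with n_z > 0).
tan δ = √(n_x²+n_y²)/n_z = 0.178/0.400, so δ = 24.0°.
Dip direction = azimuth of (n_x, n_y) = atan2(-0.169, 0.056) = 288°.

true dip 24°, dip direction 290°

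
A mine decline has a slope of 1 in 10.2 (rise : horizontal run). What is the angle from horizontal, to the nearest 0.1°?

5.6°

tan θ = 1/10.2 = 0.0980
θ = arctan(0.0980) = 5.60°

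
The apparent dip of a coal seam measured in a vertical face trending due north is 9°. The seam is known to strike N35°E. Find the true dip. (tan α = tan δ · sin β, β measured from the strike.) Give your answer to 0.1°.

The section is 35° from the strike.
tan(true dip) = tan 9° / sin 35° = 0.2761
true dip = arctan 0.2761 = 15.44°

15.4°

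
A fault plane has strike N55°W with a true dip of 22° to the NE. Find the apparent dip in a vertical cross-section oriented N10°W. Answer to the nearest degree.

16°

The section lies 45° from the strike.
tan α = tan 22° × sin 45° = 0.4040 × 0.7071 = 0.2857
α = arctan(0.2857) = 15.94°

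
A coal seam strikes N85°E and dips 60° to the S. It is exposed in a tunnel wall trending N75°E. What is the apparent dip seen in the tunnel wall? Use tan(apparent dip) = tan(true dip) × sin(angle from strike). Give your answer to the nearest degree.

The section lies 10° from the strike.
tan(apparent dip) = tan 60° · sin 10° = 0.3008
apparent dip = arctan 0.3008 = 16.74°

17°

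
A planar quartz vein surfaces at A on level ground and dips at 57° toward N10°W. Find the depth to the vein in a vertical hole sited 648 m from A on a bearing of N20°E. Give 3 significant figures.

The hole lies 30° from the dip direction, so the down-dip offset is 648 × cos 30° = 561.18 m.
Depth = down-dip offset × tan(dip) = 561.18 × tan 57° = 561.18 × 1.5399
Depth = 864.15 m

864 m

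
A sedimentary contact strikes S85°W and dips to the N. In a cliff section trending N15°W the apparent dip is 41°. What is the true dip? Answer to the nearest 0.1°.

β = acute angle between strike S85°W and section N15°W = 80°.
tan(true dip) = tan 41° / sin 80° = 0.8827
true dip = arctan 0.8827 = 41.43°

41.4°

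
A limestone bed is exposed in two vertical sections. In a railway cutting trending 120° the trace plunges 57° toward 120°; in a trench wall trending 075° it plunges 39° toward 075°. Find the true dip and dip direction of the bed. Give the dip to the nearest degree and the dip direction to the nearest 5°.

true dip 58°, dip direction 135°

The two traces are lines in the plane: v₁ = (sin 120°·cos 57°, cos 120°·cos 57°, −sin 57°), v₂ = (sin 75°·cos 39°, cos 75°·cos 39°, −sin 39°).
Cross product v₁ × v₂ gives the pole to the plane: n ∝ (0.340, -0.333, 0.299).
tan δ = √(n_x²+n_y²)/n_z = 0.476/0.299, so δ = 57.8°.
Dip direction = azimuth of (n_x, n_y) = atan2(0.340, -0.333) = 134°.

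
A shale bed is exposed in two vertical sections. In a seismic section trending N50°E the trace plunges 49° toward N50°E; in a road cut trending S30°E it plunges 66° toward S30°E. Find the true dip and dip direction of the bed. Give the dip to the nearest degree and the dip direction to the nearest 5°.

Represent each trace as a vector plunging at its apparent dip toward its trend (east-north-up frame): v₁ = (0.503, 0.422, -0.755), v₂ = (0.203, -0.352, -0.914).
The plane normal is n = v₁ × v₂ ∝ (0.651, -0.306, 0.263).
True dip = arccos(n_z / |n|) = arccos(0.3432) = 69.9°.
The horizontal component of n points toward azimuth atan2(n_x, n_y) = 115°, the dip direction.

true dip 70°, dip direction 115°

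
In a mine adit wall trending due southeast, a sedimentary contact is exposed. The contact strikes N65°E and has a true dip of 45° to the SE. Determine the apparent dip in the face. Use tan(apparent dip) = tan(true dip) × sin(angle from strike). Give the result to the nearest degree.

43°

The strike is N65°E and the section trends due southeast; the acute angle between them is β = 70°.
tan(apparent dip) = tan 45° · sin 70° = 0.9397
α = arctan(0.9397) = 43.22°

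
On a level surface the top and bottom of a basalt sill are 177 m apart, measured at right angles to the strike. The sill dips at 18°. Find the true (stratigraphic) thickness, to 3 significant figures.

54.7 m

True thickness t = w · sin(dip) = 177 × sin 18°
t = 177 × 0.3090 = 54.696 m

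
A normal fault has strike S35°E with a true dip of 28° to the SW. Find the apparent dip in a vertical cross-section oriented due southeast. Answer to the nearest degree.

The section lies 10° from the strike.
tan α = tan 28° × sin 10° = 0.5317 × 0.1736 = 0.0923
apparent dip = arctan 0.0923 = 5.28°

5°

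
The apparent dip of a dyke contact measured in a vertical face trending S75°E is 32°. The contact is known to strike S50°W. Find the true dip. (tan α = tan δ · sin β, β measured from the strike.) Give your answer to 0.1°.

β = acute angle between strike S50°W and section S75°E = 55°.
tan δ = tan α / sin β = tan 32° / sin 55° = 0.6249 / 0.8192 = 0.7628
δ = arctan(0.7628) = 37.34°

37.3°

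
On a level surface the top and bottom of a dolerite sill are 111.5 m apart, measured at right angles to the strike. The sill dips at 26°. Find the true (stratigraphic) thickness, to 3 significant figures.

48.9 m

True thickness t = w · sin(dip) = 111.5 × sin 26°
t = 111.5 × 0.4384 = 48.878 m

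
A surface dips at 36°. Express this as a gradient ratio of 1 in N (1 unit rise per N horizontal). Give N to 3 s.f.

1 in 1.38

1 : N means tan θ = 1/N, so N = 1/tan 36° = 1/0.7265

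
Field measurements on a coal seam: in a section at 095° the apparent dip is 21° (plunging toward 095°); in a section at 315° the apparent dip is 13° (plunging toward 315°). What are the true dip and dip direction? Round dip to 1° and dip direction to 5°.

Represent each trace as a vector plunging at its apparent dip toward its trend (east-north-up frame): v₁ = (0.930, -0.081, -0.358), v₂ = (-0.689, 0.689, -0.225).
Cross product v₁ × v₂ gives the pole to the plane: n ∝ (0.265, 0.456, 0.585).
Dip δ = arctan(|n_h|/n_z) = arctan(0.528/0.585) = 42.1°.
Dip direction = atan2(0.265, 0.456) = 30° (azimuth of n's horizontal projection).

true dip 42°, dip direction 030°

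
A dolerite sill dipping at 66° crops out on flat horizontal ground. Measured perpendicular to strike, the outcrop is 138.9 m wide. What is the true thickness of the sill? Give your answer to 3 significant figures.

True thickness t = w · sin(dip) = 138.9 × sin 66°
t = 138.9 × 0.9135 = 126.891 m

127 m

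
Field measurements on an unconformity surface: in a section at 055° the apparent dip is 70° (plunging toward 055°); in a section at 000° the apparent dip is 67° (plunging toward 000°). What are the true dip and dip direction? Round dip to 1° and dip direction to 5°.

Each apparent-dip line lies in the plane. As unit vectors (x east, y north, z up), v₁ plunges 70°→055° and v₂ plunges 67°→000°.
The plane normal is n = v₁ × v₂ ∝ (0.187, 0.258, 0.109).
Dip δ = arctan(|n_h|/n_z) = arctan(0.318/0.109) = 71.0°.
Dip direction = azimuth of (n_x, n_y) = atan2(0.187, 0.258) = 36°.

true dip 71°, dip direction 035°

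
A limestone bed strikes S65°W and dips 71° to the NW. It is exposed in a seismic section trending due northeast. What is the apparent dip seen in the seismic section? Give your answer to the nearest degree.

45°

The section lies 20° from the strike.
tan α = tan 71° × sin 20° = 2.9042 × 0.3420 = 0.9933
α = arctan(0.9933) = 44.81°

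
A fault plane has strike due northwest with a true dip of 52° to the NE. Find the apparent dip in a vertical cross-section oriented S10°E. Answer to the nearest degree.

The section lies 35° from the strike.
tan(apparent dip) = tan 52° · sin 35° = 0.7341
apparent dip = arctan 0.7341 = 36.28°

36°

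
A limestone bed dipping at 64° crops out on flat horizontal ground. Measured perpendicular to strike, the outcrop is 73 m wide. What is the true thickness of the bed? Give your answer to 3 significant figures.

65.6 m

True thickness t = w · sin(dip) = 73 × sin 64°
t = 73 × 0.8988 = 65.612 m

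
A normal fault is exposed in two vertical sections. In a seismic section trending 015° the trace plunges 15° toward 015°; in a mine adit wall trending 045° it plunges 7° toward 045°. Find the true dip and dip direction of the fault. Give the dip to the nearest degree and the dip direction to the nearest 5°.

Represent each trace as a vector plunging at its apparent dip toward its trend (east-north-up frame): v₁ = (0.250, 0.933, -0.259), v₂ = (0.702, 0.702, -0.122).
Cross product v₁ × v₂ gives the pole to the plane: n ∝ (-0.068, 0.151, 0.479).
tan δ = √(n_x²+n_y²)/n_z = 0.166/0.479, so δ = 19.1°.
Dip direction = atan2(-0.068, 0.151) = 336° (azimuth of n's horizontal projection).

true dip 19°, dip direction 335°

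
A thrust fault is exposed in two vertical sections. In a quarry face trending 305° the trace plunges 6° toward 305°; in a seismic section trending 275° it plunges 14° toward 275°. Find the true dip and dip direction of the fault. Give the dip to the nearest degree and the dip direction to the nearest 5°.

true dip 18°, dip direction 235°

Each apparent-dip line lies in the plane. As unit vectors (x east, y north, z up), v₁ plunges 6°→305° and v₂ plunges 14°→275°.
The plane normal is n = v₁ × v₂ ∝ (-0.129, -0.096, 0.482).
tan δ = √(n_x²+n_y²)/n_z = 0.161/0.482, so δ = 18.4°.
Dip direction = azimuth of (n_x, n_y) = atan2(-0.129, -0.096) = 233°.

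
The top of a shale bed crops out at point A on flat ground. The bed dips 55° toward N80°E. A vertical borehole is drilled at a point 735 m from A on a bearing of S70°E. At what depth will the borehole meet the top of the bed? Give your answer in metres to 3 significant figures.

909 m

The hole lies 30° from the dip direction, so the down-dip offset is 735 × cos 30° = 636.53 m.
Depth = down-dip offset × tan(dip) = 636.53 × tan 55° = 636.53 × 1.4281
Depth = 909.06 m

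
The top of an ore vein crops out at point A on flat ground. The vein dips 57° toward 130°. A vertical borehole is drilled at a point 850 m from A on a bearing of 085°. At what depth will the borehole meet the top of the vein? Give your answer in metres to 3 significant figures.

The hole lies 45° from the dip direction, so the down-dip offset is 850 × cos 45° = 601.04 m.
Depth = down-dip offset × tan(dip) = 601.04 × tan 57° = 601.04 × 1.5399
Depth = 925.52 m

926 m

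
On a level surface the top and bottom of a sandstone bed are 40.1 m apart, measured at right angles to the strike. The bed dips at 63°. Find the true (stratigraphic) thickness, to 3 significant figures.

True thickness t = w · sin(dip) = 40.1 × sin 63°
t = 40.1 × 0.8910 = 35.729 m

35.7 m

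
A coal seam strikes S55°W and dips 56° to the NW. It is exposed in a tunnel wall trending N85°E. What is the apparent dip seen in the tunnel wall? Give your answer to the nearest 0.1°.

36.5°

The strike is S55°W and the section trends N85°E; the acute angle between them is β = 30°.
tan(apparent dip) = tan 56° · sin 30° = 0.7413
apparent dip = arctan 0.7413 = 36.55°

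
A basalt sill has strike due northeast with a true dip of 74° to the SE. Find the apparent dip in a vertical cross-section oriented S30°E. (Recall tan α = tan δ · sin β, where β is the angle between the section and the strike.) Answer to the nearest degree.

Angle between strike (due northeast) and section (S30°E): β = 75°.
tan(apparent dip) = tan 74° · sin 75° = 3.3686
α = arctan(3.3686) = 73.47°

73°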